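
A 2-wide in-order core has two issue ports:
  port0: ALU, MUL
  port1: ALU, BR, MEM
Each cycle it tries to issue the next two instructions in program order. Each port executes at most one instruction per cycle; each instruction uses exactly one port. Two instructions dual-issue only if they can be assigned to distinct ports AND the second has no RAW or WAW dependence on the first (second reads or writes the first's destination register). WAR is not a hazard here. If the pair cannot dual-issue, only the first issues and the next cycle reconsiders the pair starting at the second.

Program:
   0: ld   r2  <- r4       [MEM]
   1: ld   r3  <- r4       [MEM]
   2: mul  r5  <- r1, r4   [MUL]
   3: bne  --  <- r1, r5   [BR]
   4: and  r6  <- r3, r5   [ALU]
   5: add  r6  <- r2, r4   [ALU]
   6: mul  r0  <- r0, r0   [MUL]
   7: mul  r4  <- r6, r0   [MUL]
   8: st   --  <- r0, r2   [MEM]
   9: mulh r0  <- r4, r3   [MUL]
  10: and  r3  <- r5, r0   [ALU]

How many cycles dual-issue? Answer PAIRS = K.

  cy0 -> i0 (ld.MEM) no-port MEM/MEM
  cy1 -> i1,i2 (ld.MEM mul.MUL) 2-wide
  cy2 -> i3,i4 (bne.BR and.ALU) 2-wide
  cy3 -> i5,i6 (add.ALU mul.MUL) 2-wide
  cy4 -> i7,i8 (mul.MUL st.MEM) 2-wide
  cy5 -> i9 (mulh.MUL) RAW r0
  cy6 -> i10 (and.ALU) tail

PAIRS = 4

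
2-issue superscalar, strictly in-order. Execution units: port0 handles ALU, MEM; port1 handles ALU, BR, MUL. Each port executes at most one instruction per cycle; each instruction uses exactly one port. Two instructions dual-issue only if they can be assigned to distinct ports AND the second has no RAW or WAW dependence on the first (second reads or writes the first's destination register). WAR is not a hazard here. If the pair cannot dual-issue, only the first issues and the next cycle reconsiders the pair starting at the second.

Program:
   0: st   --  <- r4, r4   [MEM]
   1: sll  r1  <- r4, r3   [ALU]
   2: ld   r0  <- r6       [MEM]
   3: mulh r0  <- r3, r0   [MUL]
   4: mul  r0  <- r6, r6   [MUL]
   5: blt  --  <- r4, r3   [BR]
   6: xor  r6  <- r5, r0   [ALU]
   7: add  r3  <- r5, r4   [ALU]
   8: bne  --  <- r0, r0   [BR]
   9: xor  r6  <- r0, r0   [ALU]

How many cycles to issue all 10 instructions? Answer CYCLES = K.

CYCLES = 7

  cy0 -> i0,i1 (st.MEM sll.ALU) 2-wide
  cy1 -> i2 (ld.MEM) RAW+WAW r0
  cy2 -> i3 (mulh.MUL) no-port MUL/MUL
  cy3 -> i4 (mul.MUL) no-port MUL/BR
  cy4 -> i5,i6 (blt.BR xor.ALU) 2-wide
  cy5 -> i7,i8 (add.ALU bne.BR) 2-wide
  cy6 -> i9 (xor.ALU) tail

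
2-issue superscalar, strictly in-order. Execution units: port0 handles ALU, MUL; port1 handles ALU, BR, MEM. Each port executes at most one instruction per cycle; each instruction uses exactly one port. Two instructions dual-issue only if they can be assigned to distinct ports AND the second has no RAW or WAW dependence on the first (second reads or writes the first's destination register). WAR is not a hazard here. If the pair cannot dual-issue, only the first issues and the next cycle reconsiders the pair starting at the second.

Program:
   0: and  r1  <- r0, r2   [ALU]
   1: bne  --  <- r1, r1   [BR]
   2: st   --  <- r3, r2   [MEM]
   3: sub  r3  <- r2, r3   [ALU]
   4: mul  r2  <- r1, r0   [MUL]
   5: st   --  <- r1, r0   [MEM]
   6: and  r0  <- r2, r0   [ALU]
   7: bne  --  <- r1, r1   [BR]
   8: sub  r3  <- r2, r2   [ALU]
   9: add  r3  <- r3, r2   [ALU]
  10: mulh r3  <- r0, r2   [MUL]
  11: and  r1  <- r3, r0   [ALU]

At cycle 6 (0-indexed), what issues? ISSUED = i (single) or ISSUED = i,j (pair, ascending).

ISSUED = 9

#0 head=0: and.ALU i0 RAW r1
#1 head=1: bne.BR i1 no-port BR/MEM
#2 head=2: st.MEM+sub.ALU i2/i3 2-wide
#3 head=4: mul.MUL+st.MEM i4/i5 2-wide
#4 head=6: and.ALU+bne.BR i6/i7 2-wide
#5 head=8: sub.ALU i8 RAW+WAW r3
#6 head=9: add.ALU i9 WAW r3
#7 head=10: mulh.MUL i10 RAW r3
#8 head=11: and.ALU i11 tail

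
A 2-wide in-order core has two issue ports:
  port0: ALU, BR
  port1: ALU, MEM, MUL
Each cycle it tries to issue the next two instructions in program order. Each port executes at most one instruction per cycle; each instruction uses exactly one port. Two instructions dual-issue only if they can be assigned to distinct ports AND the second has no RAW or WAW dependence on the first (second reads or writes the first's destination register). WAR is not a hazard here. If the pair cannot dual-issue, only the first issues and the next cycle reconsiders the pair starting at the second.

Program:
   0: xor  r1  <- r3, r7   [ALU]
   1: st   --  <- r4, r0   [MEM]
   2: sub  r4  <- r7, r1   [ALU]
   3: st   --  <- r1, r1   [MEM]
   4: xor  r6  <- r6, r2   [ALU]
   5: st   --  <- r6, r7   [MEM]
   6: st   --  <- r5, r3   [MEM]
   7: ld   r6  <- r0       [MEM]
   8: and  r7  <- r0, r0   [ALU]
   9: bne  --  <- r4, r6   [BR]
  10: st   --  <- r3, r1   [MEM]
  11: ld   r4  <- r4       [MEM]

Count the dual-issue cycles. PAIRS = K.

[0] i0,i1  xor st  -- dual
[1] i2,i3  sub st  -- dual
[2] i4  xor  -- RAW r6
[3] i5  st  -- no-port MEM/MEM
[4] i6  st  -- no-port MEM/MEM
[5] i7,i8  ld and  -- dual
[6] i9,i10  bne st  -- dual
[7] i11  ld  -- tail

PAIRS = 4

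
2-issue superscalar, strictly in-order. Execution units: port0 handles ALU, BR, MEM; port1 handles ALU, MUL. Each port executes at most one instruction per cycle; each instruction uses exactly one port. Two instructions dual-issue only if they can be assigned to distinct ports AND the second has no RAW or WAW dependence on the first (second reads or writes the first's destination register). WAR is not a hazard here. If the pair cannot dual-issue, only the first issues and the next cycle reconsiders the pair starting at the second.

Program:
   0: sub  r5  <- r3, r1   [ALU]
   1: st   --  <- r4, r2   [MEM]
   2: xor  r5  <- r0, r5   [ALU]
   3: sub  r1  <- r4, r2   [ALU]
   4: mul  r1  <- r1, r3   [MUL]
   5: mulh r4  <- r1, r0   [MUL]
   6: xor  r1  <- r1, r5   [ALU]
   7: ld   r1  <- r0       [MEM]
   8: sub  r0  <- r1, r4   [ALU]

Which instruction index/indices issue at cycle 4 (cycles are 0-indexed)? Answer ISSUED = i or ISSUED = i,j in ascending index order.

0. sub;st @i0,i1  | pair
1. xor;sub @i2,i3  | pair
2. mul @i4  | no-port MUL/MUL
3. mulh;xor @i5,i6  | pair
4. ld @i7  | RAW r1
5. sub @i8  | tail

ISSUED = 7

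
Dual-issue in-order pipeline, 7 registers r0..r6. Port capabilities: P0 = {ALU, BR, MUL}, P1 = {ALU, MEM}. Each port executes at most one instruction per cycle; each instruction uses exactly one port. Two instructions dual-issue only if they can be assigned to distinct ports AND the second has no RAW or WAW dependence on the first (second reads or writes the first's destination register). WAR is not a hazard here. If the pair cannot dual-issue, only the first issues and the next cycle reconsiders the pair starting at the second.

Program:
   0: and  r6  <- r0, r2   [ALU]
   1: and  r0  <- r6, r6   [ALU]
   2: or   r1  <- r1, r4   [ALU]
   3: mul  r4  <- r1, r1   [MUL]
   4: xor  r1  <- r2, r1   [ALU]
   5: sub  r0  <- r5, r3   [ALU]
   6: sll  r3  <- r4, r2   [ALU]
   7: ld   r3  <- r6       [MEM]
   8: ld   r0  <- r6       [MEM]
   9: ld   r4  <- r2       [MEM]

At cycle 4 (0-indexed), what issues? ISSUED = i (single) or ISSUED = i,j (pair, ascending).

ISSUED = 7

c0: i0 and.ALU  RAW r6
c1: i1,i2 and.ALU+or.ALU  2-wide
c2: i3,i4 mul.MUL+xor.ALU  2-wide
c3: i5,i6 sub.ALU+sll.ALU  2-wide
c4: i7 ld.MEM  no-port MEM/MEM
c5: i8 ld.MEM  no-port MEM/MEM
c6: i9 ld.MEM  tail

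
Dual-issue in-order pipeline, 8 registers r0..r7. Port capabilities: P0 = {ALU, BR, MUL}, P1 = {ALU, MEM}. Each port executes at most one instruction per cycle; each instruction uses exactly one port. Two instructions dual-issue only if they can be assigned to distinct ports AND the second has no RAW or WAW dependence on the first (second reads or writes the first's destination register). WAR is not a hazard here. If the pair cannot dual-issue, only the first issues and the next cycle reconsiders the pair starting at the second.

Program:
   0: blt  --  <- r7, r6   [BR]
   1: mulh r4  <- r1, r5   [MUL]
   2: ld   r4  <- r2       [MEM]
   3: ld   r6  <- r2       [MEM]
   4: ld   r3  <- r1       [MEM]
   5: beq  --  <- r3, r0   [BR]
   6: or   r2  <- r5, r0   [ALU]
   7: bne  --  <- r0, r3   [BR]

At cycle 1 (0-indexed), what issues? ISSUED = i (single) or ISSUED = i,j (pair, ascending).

ISSUED = 1

[0] i0  blt  -- no-port BR/MUL
[1] i1  mulh  -- WAW r4
[2] i2  ld  -- no-port MEM/MEM
[3] i3  ld  -- no-port MEM/MEM
[4] i4  ld  -- RAW r3
[5] i5/i6  beq or  -- dual
[6] i7  bne  -- tail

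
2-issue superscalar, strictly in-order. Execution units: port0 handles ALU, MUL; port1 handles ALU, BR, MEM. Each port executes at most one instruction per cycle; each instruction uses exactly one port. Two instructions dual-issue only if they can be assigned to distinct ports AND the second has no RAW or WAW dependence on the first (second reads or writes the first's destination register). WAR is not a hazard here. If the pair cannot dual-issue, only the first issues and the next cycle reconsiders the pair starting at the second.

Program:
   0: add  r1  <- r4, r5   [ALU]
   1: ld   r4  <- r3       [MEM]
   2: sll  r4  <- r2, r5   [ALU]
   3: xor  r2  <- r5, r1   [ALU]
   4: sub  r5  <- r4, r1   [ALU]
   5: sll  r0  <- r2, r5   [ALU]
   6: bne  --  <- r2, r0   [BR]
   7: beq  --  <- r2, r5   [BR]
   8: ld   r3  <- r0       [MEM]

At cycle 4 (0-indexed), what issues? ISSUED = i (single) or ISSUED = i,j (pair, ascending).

ISSUED = 6

0. add+ld @i0,i1  | dual
1. sll+xor @i2,i3  | dual
2. sub @i4  | RAW r5
3. sll @i5  | RAW r0
4. bne @i6  | no-port BR/BR
5. beq @i7  | no-port BR/MEM
6. ld @i8  | tail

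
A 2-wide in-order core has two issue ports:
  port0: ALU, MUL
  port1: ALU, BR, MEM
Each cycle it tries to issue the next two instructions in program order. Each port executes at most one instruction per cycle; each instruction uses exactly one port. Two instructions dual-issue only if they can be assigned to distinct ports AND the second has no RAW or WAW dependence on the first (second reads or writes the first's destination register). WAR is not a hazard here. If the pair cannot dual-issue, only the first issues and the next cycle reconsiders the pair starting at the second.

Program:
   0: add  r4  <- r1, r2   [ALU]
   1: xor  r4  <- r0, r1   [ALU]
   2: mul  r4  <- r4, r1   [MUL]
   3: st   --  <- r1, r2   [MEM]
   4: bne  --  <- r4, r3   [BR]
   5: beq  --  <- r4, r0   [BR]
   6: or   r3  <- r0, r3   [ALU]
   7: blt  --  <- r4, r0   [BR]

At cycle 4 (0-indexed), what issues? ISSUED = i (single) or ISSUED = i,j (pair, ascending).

ISSUED = 5,6

t=0 i0:add ; WAW r4
t=1 i1:xor ; RAW+WAW r4
t=2 i2/i3:mul;st ; pair
t=3 i4:bne ; no-port BR/BR
t=4 i5/i6:beq;or ; pair
t=5 i7:blt ; tail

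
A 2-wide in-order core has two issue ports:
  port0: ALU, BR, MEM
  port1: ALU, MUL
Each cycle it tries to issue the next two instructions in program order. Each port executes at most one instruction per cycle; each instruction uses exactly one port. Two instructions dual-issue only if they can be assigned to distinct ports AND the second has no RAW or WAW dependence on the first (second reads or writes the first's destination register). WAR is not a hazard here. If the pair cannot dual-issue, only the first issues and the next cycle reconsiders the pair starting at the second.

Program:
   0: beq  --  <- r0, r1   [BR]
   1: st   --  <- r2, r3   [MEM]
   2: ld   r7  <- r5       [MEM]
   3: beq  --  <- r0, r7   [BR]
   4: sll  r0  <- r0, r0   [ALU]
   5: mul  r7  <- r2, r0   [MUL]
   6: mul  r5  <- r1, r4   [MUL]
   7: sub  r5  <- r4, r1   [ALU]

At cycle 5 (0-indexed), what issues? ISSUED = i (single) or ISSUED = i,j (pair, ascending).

t=0 i0:beq ; no-port BR/MEM
t=1 i1:st ; no-port MEM/MEM
t=2 i2:ld ; no-port MEM/BR
t=3 i3+i4:beq/sll ; pair
t=4 i5:mul ; no-port MUL/MUL
t=5 i6:mul ; WAW r5
t=6 i7:sub ; tail

ISSUED = 6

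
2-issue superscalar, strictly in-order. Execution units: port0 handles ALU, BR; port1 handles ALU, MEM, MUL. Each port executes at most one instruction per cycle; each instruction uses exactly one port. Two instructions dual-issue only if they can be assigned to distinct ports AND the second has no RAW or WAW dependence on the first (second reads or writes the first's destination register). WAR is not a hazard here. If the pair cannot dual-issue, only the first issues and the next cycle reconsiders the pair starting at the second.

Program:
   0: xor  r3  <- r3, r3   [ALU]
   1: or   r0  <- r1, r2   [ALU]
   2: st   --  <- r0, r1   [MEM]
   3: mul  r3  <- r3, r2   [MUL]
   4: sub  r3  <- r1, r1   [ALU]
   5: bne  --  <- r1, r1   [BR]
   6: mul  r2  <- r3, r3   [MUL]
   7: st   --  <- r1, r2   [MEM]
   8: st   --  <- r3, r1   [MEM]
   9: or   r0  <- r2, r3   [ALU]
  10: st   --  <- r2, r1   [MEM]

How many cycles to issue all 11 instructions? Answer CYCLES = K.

CYCLES = 8

[0] i0+i1  xor.ALU or.ALU  -- pair
[1] i2  st.MEM  -- no-port MEM/MUL
[2] i3  mul.MUL  -- WAW r3
[3] i4+i5  sub.ALU bne.BR  -- pair
[4] i6  mul.MUL  -- no-port MUL/MEM
[5] i7  st.MEM  -- no-port MEM/MEM
[6] i8+i9  st.MEM or.ALU  -- pair
[7] i10  st.MEM  -- tail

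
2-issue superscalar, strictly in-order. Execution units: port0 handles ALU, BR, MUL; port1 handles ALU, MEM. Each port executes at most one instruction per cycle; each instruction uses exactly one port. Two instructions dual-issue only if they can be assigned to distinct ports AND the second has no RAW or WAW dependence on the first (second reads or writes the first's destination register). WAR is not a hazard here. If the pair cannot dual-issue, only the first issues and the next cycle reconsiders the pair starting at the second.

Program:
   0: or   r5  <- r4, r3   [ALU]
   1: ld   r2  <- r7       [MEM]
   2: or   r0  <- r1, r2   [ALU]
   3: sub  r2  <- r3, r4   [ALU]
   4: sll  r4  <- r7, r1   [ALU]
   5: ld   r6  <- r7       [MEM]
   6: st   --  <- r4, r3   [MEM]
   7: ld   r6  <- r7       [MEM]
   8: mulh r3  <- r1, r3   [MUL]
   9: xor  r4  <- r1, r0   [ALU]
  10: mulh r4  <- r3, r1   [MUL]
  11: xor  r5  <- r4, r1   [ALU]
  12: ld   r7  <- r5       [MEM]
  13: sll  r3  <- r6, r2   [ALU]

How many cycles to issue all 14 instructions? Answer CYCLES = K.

CYCLES = 9

c0: i0,i1 or;ld  dual
c1: i2,i3 or;sub  dual
c2: i4,i5 sll;ld  dual
c3: i6 st  no-port MEM/MEM
c4: i7,i8 ld;mulh  dual
c5: i9 xor  WAW r4
c6: i10 mulh  RAW r4
c7: i11 xor  RAW r5
c8: i12,i13 ld;sll  dual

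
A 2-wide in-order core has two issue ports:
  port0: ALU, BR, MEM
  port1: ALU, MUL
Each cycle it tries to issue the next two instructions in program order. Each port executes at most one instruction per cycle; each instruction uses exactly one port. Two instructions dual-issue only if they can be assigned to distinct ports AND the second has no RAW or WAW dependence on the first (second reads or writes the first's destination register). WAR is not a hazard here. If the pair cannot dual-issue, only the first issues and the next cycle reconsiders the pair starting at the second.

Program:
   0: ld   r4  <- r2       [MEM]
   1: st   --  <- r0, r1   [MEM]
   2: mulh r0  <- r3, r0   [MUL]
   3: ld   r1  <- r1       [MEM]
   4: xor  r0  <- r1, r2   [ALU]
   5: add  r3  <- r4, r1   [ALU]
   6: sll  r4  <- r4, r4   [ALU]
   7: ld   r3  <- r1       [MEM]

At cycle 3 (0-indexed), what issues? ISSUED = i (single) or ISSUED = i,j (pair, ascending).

ISSUED = 4,5

t=0 i0:ld.MEM ; no-port MEM/MEM
t=1 i1+i2:st.MEM+mulh.MUL ; 2-wide
t=2 i3:ld.MEM ; RAW r1
t=3 i4+i5:xor.ALU+add.ALU ; 2-wide
t=4 i6+i7:sll.ALU+ld.MEM ; 2-wide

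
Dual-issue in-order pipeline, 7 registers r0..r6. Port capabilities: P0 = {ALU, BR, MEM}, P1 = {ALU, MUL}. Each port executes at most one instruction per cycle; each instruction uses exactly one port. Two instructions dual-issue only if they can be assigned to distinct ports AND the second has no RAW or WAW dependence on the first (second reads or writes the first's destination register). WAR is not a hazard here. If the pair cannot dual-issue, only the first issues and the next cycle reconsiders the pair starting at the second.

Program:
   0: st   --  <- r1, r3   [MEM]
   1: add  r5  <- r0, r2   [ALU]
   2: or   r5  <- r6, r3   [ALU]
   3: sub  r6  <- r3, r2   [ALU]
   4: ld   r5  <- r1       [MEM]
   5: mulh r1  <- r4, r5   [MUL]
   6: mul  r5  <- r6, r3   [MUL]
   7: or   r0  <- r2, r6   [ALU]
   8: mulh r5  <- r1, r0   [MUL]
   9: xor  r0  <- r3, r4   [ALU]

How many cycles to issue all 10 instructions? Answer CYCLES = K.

[0] i0&i1  st.MEM add.ALU  -- dual
[1] i2&i3  or.ALU sub.ALU  -- dual
[2] i4  ld.MEM  -- RAW r5
[3] i5  mulh.MUL  -- no-port MUL/MUL
[4] i6&i7  mul.MUL or.ALU  -- dual
[5] i8&i9  mulh.MUL xor.ALU  -- dual

CYCLES = 6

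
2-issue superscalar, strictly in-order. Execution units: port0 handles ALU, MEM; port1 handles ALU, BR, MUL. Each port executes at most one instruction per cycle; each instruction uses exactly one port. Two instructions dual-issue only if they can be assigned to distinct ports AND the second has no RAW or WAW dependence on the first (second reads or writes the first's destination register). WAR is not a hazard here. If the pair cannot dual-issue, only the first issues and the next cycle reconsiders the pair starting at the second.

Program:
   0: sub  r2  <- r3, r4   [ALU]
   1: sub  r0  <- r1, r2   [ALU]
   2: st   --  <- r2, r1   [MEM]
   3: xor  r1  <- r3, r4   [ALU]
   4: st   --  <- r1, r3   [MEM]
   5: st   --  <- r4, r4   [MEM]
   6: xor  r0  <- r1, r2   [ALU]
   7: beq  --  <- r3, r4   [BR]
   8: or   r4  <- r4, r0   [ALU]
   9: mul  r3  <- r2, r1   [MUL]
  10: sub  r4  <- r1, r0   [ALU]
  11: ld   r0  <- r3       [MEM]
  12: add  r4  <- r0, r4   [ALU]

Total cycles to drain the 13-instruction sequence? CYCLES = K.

CYCLES = 9

#0 head=0: sub i0 RAW r2
#1 head=1: sub/st i1&i2 pair
#2 head=3: xor i3 RAW r1
#3 head=4: st i4 no-port MEM/MEM
#4 head=5: st/xor i5&i6 pair
#5 head=7: beq/or i7&i8 pair
#6 head=9: mul/sub i9&i10 pair
#7 head=11: ld i11 RAW r0
#8 head=12: add i12 tail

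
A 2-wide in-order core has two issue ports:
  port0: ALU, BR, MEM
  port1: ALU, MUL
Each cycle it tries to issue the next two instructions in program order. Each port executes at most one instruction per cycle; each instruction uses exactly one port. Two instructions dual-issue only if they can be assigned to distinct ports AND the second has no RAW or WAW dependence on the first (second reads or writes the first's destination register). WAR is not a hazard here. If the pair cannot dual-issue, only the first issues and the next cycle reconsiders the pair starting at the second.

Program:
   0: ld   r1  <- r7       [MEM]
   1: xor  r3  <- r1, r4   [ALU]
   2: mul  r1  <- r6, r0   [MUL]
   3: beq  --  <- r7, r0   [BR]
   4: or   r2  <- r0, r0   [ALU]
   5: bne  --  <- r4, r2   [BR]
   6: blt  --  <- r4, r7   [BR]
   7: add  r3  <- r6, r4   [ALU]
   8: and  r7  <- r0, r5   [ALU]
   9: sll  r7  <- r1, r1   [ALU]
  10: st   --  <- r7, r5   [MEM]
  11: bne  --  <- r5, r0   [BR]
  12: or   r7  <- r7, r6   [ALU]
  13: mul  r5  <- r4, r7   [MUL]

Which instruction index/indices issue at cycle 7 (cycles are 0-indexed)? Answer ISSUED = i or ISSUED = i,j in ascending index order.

ISSUED = 10

  cy0 -> i0 (ld) RAW r1
  cy1 -> i1&i2 (xor+mul) pair
  cy2 -> i3&i4 (beq+or) pair
  cy3 -> i5 (bne) no-port BR/BR
  cy4 -> i6&i7 (blt+add) pair
  cy5 -> i8 (and) WAW r7
  cy6 -> i9 (sll) RAW r7
  cy7 -> i10 (st) no-port MEM/BR
  cy8 -> i11&i12 (bne+or) pair
  cy9 -> i13 (mul) tail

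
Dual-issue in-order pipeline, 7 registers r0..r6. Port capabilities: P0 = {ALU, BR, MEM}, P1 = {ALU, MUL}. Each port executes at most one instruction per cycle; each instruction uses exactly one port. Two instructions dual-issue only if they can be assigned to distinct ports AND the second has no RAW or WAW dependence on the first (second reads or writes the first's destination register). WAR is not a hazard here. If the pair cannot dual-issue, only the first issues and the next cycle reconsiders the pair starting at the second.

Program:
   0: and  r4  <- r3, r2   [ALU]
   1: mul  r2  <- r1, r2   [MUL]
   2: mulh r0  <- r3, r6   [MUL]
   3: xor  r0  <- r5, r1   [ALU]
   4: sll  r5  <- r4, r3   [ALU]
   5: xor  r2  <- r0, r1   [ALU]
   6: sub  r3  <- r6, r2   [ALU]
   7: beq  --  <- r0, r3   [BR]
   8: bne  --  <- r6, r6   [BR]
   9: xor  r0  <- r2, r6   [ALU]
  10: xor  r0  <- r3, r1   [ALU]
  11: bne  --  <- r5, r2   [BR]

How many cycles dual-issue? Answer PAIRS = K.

PAIRS = 4

#0 head=0: and.ALU mul.MUL i0&i1 2-wide
#1 head=2: mulh.MUL i2 WAW r0
#2 head=3: xor.ALU sll.ALU i3&i4 2-wide
#3 head=5: xor.ALU i5 RAW r2
#4 head=6: sub.ALU i6 RAW r3
#5 head=7: beq.BR i7 no-port BR/BR
#6 head=8: bne.BR xor.ALU i8&i9 2-wide
#7 head=10: xor.ALU bne.BR i10&i11 2-wide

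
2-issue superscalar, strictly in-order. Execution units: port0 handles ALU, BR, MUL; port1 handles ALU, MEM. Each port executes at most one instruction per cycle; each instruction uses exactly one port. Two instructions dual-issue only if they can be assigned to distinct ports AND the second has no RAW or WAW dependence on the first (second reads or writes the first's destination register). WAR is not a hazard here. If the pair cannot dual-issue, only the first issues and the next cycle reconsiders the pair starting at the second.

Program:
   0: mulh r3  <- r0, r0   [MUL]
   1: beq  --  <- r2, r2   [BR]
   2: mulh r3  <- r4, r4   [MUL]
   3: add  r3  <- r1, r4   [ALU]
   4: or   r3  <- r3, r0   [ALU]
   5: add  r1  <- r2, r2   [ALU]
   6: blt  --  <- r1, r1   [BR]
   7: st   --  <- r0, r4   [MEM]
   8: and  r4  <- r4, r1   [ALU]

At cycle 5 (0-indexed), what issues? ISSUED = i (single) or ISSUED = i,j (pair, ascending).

ISSUED = 6,7

c0: i0 mulh  no-port MUL/BR
c1: i1 beq  no-port BR/MUL
c2: i2 mulh  WAW r3
c3: i3 add  RAW+WAW r3
c4: i4/i5 or+add  pair
c5: i6/i7 blt+st  pair
c6: i8 and  tail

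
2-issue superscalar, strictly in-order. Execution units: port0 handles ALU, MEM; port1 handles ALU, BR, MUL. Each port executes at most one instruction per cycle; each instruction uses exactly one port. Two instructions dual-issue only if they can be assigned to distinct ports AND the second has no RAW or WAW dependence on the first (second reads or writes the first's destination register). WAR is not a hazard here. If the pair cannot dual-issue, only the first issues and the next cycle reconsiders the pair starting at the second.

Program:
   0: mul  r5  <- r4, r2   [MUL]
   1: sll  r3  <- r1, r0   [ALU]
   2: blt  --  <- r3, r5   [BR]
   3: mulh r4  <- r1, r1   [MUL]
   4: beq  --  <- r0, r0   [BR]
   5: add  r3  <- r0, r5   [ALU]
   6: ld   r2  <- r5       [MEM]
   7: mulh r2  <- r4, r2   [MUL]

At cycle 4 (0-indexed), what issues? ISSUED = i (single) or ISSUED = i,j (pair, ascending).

t=0 i0&i1:mul/sll ; dual
t=1 i2:blt ; no-port BR/MUL
t=2 i3:mulh ; no-port MUL/BR
t=3 i4&i5:beq/add ; dual
t=4 i6:ld ; RAW+WAW r2
t=5 i7:mulh ; tail

ISSUED = 6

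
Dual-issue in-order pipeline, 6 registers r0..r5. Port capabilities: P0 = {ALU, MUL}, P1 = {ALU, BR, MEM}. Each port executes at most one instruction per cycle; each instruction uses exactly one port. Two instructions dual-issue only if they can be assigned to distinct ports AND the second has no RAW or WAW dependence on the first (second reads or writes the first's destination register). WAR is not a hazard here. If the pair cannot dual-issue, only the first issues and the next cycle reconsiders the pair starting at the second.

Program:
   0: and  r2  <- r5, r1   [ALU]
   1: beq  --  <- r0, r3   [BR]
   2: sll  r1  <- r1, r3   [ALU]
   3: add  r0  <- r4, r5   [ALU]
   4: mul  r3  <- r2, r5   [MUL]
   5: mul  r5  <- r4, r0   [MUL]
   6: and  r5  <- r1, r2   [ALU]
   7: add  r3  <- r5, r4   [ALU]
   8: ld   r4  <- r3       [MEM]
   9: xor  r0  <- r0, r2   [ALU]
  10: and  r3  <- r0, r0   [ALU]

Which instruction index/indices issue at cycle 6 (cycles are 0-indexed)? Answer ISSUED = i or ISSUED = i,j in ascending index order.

[0] i0/i1  and beq  -- pair
[1] i2/i3  sll add  -- pair
[2] i4  mul  -- no-port MUL/MUL
[3] i5  mul  -- WAW r5
[4] i6  and  -- RAW r5
[5] i7  add  -- RAW r3
[6] i8/i9  ld xor  -- pair
[7] i10  and  -- tail

ISSUED = 8,9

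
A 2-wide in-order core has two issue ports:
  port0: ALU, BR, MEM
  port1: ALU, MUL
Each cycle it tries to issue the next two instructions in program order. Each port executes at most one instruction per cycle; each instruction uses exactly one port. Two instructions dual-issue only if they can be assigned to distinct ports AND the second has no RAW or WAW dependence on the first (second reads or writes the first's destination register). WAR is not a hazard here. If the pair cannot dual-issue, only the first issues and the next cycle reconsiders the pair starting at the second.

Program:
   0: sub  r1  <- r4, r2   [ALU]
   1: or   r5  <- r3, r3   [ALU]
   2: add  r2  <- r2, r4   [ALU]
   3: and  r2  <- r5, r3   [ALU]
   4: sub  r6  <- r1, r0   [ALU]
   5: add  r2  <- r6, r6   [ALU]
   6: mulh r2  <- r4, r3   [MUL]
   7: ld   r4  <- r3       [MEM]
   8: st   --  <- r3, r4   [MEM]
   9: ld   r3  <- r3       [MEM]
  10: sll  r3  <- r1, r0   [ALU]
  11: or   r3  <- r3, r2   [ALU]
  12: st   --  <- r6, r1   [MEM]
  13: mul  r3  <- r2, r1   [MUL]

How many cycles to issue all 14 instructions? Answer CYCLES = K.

CYCLES = 10

t=0 i0/i1:sub.ALU or.ALU ; dual
t=1 i2:add.ALU ; WAW r2
t=2 i3/i4:and.ALU sub.ALU ; dual
t=3 i5:add.ALU ; WAW r2
t=4 i6/i7:mulh.MUL ld.MEM ; dual
t=5 i8:st.MEM ; no-port MEM/MEM
t=6 i9:ld.MEM ; WAW r3
t=7 i10:sll.ALU ; RAW+WAW r3
t=8 i11/i12:or.ALU st.MEM ; dual
t=9 i13:mul.MUL ; tail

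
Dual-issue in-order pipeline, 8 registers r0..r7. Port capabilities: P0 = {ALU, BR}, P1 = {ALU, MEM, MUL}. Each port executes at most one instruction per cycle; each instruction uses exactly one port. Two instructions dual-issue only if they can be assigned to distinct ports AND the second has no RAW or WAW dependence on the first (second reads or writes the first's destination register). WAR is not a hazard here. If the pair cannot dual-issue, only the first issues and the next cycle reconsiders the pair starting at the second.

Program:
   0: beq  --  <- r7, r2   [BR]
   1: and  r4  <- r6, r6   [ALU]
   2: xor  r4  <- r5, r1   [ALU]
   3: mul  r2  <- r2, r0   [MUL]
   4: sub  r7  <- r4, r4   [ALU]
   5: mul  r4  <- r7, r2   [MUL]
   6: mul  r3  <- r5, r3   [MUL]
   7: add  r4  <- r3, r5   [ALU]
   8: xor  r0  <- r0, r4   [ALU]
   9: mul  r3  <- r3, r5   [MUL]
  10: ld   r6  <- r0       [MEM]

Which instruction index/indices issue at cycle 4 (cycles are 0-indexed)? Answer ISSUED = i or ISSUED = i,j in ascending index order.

c0: i0/i1 beq;and  2-wide
c1: i2/i3 xor;mul  2-wide
c2: i4 sub  RAW r7
c3: i5 mul  no-port MUL/MUL
c4: i6 mul  RAW r3
c5: i7 add  RAW r4
c6: i8/i9 xor;mul  2-wide
c7: i10 ld  tail

ISSUED = 6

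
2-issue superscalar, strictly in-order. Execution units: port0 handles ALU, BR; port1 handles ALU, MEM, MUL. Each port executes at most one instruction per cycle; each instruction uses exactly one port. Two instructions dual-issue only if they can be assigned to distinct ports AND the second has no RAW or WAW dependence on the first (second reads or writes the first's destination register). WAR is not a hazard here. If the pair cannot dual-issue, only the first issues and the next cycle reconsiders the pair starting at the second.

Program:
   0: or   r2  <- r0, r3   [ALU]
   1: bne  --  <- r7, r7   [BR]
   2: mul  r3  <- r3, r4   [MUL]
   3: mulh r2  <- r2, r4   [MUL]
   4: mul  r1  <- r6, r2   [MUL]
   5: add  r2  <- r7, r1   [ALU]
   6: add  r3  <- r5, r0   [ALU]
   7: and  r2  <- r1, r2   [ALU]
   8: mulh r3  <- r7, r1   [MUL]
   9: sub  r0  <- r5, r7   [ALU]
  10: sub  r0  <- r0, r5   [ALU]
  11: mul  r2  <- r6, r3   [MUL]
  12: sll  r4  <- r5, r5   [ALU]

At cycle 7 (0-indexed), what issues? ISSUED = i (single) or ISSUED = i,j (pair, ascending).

#0 head=0: or+bne i0+i1 2-wide
#1 head=2: mul i2 no-port MUL/MUL
#2 head=3: mulh i3 no-port MUL/MUL
#3 head=4: mul i4 RAW r1
#4 head=5: add+add i5+i6 2-wide
#5 head=7: and+mulh i7+i8 2-wide
#6 head=9: sub i9 RAW+WAW r0
#7 head=10: sub+mul i10+i11 2-wide
#8 head=12: sll i12 tail

ISSUED = 10,11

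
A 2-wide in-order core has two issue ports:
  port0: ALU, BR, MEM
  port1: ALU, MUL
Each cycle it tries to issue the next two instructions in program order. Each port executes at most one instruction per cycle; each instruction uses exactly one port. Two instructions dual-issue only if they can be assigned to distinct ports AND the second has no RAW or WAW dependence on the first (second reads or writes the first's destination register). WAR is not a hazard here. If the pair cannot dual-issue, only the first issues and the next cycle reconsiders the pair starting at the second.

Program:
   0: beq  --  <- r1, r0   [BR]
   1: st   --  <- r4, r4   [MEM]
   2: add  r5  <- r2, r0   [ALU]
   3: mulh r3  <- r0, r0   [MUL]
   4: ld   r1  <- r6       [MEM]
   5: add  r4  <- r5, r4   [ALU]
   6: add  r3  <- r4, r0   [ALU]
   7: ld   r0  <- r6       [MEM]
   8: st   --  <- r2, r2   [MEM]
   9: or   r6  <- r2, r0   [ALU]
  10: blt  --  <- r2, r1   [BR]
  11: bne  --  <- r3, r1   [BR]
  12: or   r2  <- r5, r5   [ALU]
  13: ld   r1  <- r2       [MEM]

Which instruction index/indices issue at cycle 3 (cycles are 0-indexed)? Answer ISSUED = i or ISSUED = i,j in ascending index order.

ISSUED = 5

0. beq.BR @i0  | no-port BR/MEM
1. st.MEM add.ALU @i1+i2  | dual
2. mulh.MUL ld.MEM @i3+i4  | dual
3. add.ALU @i5  | RAW r4
4. add.ALU ld.MEM @i6+i7  | dual
5. st.MEM or.ALU @i8+i9  | dual
6. blt.BR @i10  | no-port BR/BR
7. bne.BR or.ALU @i11+i12  | dual
8. ld.MEM @i13  | tail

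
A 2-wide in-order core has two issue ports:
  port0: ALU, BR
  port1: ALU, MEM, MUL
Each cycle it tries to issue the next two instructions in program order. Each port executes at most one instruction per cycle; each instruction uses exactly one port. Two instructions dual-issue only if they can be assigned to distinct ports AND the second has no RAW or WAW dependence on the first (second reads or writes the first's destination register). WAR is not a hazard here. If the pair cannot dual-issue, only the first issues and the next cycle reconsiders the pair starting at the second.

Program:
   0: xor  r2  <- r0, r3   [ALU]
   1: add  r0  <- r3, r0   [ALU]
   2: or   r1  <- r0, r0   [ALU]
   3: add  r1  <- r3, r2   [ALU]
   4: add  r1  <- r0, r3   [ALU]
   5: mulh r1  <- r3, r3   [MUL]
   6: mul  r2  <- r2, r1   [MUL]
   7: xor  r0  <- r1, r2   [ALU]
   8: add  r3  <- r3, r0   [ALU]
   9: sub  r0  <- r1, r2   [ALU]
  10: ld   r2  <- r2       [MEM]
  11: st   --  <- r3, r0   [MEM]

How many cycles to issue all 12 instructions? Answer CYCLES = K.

CYCLES = 10

  cy0 -> i0&i1 (xor.ALU+add.ALU) dual
  cy1 -> i2 (or.ALU) WAW r1
  cy2 -> i3 (add.ALU) WAW r1
  cy3 -> i4 (add.ALU) WAW r1
  cy4 -> i5 (mulh.MUL) no-port MUL/MUL
  cy5 -> i6 (mul.MUL) RAW r2
  cy6 -> i7 (xor.ALU) RAW r0
  cy7 -> i8&i9 (add.ALU+sub.ALU) dual
  cy8 -> i10 (ld.MEM) no-port MEM/MEM
  cy9 -> i11 (st.MEM) tail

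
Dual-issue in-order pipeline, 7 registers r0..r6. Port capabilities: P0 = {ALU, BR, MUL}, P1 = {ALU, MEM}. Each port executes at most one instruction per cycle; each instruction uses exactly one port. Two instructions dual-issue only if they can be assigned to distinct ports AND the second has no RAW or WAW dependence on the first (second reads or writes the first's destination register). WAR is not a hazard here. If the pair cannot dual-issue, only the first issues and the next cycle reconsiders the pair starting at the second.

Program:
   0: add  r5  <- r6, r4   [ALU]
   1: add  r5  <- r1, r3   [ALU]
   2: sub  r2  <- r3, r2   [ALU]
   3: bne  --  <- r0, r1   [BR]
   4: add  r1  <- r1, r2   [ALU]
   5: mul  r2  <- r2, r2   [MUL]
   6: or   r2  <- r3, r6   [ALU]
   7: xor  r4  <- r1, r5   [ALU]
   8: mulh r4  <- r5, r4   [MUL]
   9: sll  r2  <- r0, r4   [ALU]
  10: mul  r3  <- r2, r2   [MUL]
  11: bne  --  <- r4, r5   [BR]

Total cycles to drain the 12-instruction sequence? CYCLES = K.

#0 head=0: add.ALU i0 WAW r5
#1 head=1: add.ALU sub.ALU i1,i2 dual
#2 head=3: bne.BR add.ALU i3,i4 dual
#3 head=5: mul.MUL i5 WAW r2
#4 head=6: or.ALU xor.ALU i6,i7 dual
#5 head=8: mulh.MUL i8 RAW r4
#6 head=9: sll.ALU i9 RAW r2
#7 head=10: mul.MUL i10 no-port MUL/BR
#8 head=11: bne.BR i11 tail

CYCLES = 9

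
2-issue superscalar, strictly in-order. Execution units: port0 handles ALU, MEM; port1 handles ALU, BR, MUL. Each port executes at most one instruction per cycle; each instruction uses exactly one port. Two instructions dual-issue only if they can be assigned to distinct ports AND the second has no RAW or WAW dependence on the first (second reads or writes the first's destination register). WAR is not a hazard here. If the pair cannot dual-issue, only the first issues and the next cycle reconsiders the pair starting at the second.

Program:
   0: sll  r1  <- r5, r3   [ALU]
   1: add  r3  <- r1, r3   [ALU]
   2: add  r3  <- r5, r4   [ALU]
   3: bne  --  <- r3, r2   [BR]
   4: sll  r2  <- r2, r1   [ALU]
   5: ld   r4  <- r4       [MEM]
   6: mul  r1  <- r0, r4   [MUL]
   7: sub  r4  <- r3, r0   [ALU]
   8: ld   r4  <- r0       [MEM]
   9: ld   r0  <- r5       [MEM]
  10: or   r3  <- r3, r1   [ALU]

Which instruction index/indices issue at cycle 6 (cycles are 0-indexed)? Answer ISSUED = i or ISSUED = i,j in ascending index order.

ISSUED = 8

#0 head=0: sll i0 RAW r1
#1 head=1: add i1 WAW r3
#2 head=2: add i2 RAW r3
#3 head=3: bne+sll i3+i4 2-wide
#4 head=5: ld i5 RAW r4
#5 head=6: mul+sub i6+i7 2-wide
#6 head=8: ld i8 no-port MEM/MEM
#7 head=9: ld+or i9+i10 2-wide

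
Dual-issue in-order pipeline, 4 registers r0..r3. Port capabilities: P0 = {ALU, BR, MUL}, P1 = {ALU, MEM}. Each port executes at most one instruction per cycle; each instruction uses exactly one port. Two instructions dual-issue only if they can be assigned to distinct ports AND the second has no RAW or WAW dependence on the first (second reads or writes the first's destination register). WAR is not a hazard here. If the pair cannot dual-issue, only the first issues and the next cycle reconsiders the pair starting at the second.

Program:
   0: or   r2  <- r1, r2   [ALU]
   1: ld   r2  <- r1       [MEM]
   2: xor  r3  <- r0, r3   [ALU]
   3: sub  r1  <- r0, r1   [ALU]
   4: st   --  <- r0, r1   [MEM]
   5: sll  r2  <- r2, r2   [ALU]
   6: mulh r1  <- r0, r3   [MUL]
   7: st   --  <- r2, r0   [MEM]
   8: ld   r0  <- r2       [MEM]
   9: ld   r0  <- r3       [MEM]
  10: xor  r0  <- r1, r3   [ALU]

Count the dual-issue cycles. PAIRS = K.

t=0 i0:or.ALU ; WAW r2
t=1 i1+i2:ld.MEM+xor.ALU ; 2-wide
t=2 i3:sub.ALU ; RAW r1
t=3 i4+i5:st.MEM+sll.ALU ; 2-wide
t=4 i6+i7:mulh.MUL+st.MEM ; 2-wide
t=5 i8:ld.MEM ; no-port MEM/MEM
t=6 i9:ld.MEM ; WAW r0
t=7 i10:xor.ALU ; tail

PAIRS = 3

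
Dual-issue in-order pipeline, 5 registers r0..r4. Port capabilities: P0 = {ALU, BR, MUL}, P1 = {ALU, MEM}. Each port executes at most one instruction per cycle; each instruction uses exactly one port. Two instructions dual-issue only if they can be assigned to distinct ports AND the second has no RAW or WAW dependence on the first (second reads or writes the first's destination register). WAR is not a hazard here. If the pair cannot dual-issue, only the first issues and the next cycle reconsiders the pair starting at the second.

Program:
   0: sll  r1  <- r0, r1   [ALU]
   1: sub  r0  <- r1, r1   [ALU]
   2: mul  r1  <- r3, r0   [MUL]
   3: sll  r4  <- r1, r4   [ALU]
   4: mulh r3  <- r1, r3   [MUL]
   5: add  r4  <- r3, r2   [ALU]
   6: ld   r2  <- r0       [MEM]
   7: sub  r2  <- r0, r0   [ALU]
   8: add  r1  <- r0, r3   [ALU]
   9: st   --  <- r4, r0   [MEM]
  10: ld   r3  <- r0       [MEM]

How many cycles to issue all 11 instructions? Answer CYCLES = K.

CYCLES = 8

t=0 i0:sll.ALU ; RAW r1
t=1 i1:sub.ALU ; RAW r0
t=2 i2:mul.MUL ; RAW r1
t=3 i3,i4:sll.ALU mulh.MUL ; 2-wide
t=4 i5,i6:add.ALU ld.MEM ; 2-wide
t=5 i7,i8:sub.ALU add.ALU ; 2-wide
t=6 i9:st.MEM ; no-port MEM/MEM
t=7 i10:ld.MEM ; tail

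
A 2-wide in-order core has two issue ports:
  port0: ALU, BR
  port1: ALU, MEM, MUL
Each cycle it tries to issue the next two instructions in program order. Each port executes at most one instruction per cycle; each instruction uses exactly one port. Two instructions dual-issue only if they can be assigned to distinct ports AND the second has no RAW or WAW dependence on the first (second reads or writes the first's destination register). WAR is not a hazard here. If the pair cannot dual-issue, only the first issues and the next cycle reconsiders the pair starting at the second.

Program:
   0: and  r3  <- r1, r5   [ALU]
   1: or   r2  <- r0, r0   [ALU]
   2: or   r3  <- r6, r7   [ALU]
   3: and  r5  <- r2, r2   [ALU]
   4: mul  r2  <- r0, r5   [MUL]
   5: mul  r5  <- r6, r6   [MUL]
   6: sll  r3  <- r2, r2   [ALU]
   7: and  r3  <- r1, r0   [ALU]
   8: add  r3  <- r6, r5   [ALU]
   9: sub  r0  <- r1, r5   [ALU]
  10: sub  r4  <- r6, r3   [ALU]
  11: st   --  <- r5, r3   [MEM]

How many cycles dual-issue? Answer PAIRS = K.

PAIRS = 5

c0: i0/i1 and+or  2-wide
c1: i2/i3 or+and  2-wide
c2: i4 mul  no-port MUL/MUL
c3: i5/i6 mul+sll  2-wide
c4: i7 and  WAW r3
c5: i8/i9 add+sub  2-wide
c6: i10/i11 sub+st  2-wide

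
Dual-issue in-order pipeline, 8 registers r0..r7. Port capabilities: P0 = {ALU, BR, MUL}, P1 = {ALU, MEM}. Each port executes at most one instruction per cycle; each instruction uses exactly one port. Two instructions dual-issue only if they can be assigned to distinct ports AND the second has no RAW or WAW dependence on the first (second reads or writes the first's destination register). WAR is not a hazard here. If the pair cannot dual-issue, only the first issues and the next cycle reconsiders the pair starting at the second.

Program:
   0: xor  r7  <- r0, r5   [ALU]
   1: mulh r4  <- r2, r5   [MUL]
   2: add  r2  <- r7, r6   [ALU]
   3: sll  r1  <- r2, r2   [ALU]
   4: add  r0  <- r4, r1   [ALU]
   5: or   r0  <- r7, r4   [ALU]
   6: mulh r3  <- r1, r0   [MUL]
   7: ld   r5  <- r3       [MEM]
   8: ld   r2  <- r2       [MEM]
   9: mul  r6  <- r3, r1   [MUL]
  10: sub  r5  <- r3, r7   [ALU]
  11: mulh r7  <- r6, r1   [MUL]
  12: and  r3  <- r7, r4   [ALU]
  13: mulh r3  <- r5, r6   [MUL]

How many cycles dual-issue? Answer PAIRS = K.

PAIRS = 3

c0: i0/i1 xor+mulh  dual
c1: i2 add  RAW r2
c2: i3 sll  RAW r1
c3: i4 add  WAW r0
c4: i5 or  RAW r0
c5: i6 mulh  RAW r3
c6: i7 ld  no-port MEM/MEM
c7: i8/i9 ld+mul  dual
c8: i10/i11 sub+mulh  dual
c9: i12 and  WAW r3
c10: i13 mulh  tail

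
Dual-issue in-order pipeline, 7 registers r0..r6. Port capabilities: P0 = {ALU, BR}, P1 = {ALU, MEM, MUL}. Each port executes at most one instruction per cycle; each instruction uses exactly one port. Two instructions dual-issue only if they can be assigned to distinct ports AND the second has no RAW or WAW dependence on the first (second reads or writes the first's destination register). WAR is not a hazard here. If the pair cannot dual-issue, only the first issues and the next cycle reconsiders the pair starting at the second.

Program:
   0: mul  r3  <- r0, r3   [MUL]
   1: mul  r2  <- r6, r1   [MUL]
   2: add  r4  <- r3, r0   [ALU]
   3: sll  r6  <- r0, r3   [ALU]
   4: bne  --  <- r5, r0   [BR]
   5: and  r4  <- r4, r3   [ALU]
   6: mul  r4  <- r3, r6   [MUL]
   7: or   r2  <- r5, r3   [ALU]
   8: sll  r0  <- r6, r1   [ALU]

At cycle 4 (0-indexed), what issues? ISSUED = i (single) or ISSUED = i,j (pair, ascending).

ISSUED = 6,7

#0 head=0: mul.MUL i0 no-port MUL/MUL
#1 head=1: mul.MUL;add.ALU i1/i2 2-wide
#2 head=3: sll.ALU;bne.BR i3/i4 2-wide
#3 head=5: and.ALU i5 WAW r4
#4 head=6: mul.MUL;or.ALU i6/i7 2-wide
#5 head=8: sll.ALU i8 tail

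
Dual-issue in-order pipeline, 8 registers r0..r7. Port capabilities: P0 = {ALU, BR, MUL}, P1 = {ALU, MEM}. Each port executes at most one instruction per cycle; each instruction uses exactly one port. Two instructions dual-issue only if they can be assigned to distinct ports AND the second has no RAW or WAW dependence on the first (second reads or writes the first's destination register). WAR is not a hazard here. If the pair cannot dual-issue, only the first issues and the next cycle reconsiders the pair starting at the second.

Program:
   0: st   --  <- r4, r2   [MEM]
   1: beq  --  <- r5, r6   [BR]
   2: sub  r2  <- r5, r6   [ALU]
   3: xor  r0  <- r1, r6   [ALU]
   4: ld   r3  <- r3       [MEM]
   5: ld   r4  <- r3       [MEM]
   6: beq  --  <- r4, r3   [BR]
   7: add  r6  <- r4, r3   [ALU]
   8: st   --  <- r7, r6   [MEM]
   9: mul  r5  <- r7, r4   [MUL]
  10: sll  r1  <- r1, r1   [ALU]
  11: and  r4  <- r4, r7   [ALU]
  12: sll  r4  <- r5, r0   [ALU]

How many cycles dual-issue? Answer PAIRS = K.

PAIRS = 5

t=0 i0/i1:st;beq ; pair
t=1 i2/i3:sub;xor ; pair
t=2 i4:ld ; no-port MEM/MEM
t=3 i5:ld ; RAW r4
t=4 i6/i7:beq;add ; pair
t=5 i8/i9:st;mul ; pair
t=6 i10/i11:sll;and ; pair
t=7 i12:sll ; tail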